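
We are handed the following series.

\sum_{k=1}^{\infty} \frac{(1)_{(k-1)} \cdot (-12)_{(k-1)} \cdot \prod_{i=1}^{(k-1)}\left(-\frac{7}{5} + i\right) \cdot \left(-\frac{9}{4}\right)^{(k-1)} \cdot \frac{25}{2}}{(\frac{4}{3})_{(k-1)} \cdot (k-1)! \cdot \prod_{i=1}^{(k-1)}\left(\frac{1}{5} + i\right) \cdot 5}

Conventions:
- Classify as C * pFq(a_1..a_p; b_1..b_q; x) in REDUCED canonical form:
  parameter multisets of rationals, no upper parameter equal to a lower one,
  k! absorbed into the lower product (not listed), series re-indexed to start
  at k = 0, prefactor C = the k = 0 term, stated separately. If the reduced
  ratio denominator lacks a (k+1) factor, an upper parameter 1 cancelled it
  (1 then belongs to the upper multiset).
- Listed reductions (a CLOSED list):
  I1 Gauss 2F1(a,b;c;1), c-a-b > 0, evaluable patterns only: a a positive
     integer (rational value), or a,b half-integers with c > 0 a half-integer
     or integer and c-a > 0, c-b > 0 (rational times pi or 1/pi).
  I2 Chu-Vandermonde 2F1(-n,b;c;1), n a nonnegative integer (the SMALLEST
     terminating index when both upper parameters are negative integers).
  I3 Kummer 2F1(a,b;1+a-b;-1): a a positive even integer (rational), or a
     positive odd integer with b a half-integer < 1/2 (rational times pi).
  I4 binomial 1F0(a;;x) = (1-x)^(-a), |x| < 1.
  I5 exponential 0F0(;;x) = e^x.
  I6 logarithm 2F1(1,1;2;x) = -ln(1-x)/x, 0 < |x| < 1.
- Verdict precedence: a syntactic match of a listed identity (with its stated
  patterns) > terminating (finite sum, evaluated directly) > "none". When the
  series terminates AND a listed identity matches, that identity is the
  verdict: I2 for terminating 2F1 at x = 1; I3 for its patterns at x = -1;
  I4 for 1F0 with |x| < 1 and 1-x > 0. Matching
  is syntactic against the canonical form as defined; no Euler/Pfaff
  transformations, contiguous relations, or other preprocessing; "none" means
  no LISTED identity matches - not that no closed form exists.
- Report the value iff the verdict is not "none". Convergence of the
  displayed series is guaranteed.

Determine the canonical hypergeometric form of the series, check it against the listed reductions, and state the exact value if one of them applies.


Canonical form: C = \frac{5}{2} times 3F2 with upper {-12, -\frac{2}{5}, 1}, lower {\frac{6}{5}, \frac{4}{3}}, x = -\frac{9}{4}. Verdict: terminating - upper -12 stops the sum at k = 12; the 13 terms are added exactly. Value: -\frac{256352582362948434554409821}{17662773494501922045952}.

First insight: t_0 being \frac{5}{2}, the constant factors (C = 5/2) combine into one prefactor.
Step ratio: r(k) = -\frac{9}{4} * (k-12) (k-\frac{2}{5}) (k+1) / [(k+\frac{6}{5}) (k+\frac{4}{3}) (k+1)] - rational in k, leading ratio -\frac{9}{4}; with t_0 = \frac{5}{2}, classification follows.


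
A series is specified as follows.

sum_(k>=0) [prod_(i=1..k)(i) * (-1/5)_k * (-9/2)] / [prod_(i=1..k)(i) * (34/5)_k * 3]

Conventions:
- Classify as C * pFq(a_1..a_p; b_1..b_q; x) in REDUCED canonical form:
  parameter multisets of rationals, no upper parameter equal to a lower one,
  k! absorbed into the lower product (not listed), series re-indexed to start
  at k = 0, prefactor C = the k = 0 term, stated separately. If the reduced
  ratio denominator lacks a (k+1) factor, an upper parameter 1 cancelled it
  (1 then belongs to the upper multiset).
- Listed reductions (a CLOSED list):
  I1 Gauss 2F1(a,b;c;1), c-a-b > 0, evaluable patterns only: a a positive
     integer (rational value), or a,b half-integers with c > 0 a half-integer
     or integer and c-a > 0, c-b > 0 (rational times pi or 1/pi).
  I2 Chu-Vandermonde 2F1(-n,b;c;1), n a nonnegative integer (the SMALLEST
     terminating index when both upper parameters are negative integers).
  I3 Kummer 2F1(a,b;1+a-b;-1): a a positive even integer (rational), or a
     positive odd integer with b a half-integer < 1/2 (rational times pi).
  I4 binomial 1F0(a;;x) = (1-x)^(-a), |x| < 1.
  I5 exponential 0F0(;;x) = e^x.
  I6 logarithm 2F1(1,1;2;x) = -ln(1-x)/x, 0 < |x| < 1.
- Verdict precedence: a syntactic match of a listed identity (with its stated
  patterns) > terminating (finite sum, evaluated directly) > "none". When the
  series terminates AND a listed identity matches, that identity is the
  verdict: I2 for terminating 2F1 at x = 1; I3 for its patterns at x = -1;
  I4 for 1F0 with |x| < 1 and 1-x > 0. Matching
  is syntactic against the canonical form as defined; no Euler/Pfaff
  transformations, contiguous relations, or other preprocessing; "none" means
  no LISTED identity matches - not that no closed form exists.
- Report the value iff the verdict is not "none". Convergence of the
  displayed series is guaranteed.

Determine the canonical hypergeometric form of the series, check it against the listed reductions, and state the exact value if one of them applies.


With C = -3/2: the canonical form is 2F1(-1/5, 1; 34/5; 1). Verdict: the Gauss summation I1 matches (x = 1: the Gamma ratio telescopes since c-a-b = 6 > 0 and a = 1 in Z>0). Exact value: -29/20.

First insight: with t_0 = -3/2, the constant factors (C = -3/2) combine into one prefactor.
Adjacent-term ratio: r(k) = 1 * (k-1/5) (k+1) / [(k+34/5) (k+1)] - poly over poly, x = 1 from leading terms; C = -3/2 at k = 0.


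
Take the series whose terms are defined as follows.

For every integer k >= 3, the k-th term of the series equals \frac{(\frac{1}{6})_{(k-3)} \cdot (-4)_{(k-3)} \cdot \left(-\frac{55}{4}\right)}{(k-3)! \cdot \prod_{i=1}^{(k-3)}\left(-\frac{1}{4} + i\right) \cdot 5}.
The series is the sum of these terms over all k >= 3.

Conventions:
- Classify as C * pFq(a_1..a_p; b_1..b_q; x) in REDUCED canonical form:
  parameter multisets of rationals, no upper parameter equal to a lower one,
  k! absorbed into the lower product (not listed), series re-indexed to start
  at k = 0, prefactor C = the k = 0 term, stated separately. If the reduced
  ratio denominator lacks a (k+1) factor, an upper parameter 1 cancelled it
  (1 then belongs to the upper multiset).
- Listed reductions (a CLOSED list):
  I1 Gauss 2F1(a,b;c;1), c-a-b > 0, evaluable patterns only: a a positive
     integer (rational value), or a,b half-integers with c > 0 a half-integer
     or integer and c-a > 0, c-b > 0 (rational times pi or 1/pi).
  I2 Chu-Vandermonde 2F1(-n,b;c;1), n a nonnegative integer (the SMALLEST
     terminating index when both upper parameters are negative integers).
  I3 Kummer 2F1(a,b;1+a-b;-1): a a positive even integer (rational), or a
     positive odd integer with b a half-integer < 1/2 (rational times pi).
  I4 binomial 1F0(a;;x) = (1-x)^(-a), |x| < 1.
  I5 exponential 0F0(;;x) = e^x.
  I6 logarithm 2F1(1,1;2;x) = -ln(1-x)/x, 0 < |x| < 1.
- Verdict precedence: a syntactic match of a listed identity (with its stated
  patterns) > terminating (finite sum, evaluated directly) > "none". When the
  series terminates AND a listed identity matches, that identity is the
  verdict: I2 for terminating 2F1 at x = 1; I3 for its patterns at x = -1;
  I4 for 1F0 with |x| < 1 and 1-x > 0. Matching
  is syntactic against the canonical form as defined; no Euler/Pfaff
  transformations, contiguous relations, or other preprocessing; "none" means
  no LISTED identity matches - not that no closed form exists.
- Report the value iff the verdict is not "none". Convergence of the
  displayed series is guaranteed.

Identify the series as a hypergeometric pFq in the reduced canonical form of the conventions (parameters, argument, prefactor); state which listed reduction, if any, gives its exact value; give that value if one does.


x = 1 here; the reduced form reads 2F1, upper {-4, \frac{1}{6}}, lower {\frac{3}{4}}, C = -\frac{11}{4}. Verdict: Vandermonde's identity (I2) fires (terminating 2F1 at x = 1 with n = 4, b = 1/6, c = \frac{3}{4}). Sum: -\frac{25327}{14580}.

First insight: x = 1 and the lower running product (prefactor -11/4) is a rising factorial.
Ratio: r(k) = 1 * (k-4) (k+\frac{1}{6}) / [(k+\frac{3}{4}) (k+1)] - rational; roots negated = parameters, x = 1, C = -\frac{11}{4}.


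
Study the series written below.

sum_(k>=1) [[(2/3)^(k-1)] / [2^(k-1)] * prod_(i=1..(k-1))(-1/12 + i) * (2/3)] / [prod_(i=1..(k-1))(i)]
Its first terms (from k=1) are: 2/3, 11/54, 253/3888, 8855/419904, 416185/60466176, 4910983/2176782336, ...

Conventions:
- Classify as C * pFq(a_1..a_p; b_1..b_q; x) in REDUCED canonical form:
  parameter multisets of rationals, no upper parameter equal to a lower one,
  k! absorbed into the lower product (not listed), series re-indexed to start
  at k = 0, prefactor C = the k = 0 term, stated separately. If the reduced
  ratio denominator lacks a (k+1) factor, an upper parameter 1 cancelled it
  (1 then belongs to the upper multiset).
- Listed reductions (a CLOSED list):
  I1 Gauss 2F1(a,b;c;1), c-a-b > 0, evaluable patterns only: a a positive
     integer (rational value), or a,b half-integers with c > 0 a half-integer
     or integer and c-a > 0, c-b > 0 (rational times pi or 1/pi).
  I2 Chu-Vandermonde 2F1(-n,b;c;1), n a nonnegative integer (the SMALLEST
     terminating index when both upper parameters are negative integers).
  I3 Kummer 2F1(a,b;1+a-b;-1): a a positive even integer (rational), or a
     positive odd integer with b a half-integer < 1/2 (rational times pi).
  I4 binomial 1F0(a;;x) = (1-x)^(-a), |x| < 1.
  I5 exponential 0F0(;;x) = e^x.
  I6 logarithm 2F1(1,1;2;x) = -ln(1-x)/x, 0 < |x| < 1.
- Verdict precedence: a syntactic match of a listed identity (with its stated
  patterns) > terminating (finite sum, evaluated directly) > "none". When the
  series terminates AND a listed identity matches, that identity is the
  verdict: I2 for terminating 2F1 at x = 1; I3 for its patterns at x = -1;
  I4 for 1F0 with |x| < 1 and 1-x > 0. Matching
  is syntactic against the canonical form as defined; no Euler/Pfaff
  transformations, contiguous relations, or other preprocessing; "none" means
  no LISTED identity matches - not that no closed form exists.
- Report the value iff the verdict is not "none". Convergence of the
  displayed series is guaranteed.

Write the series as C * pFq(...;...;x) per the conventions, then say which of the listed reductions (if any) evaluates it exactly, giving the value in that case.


The series (x = 1/3) is 1F0: upper {11/12}, lower {-}, prefactor 2/3. Verdict (x = 1/3): the I4 binomial reduction applies (the 1F0 binomial series: exponent -11/12, x = 1/3). Sum: (2/3) * (2/3)^(-11/12).

Structural cue: t_0 = 2/3 here, and the running product (C = 2/3) telescopes to a rising factorial.
Term ratio: r(k) = (1/3) * (k+11/12) / [(k+1)] - rational in k, leading ratio (1/3); with t_0 = 2/3, classification follows.


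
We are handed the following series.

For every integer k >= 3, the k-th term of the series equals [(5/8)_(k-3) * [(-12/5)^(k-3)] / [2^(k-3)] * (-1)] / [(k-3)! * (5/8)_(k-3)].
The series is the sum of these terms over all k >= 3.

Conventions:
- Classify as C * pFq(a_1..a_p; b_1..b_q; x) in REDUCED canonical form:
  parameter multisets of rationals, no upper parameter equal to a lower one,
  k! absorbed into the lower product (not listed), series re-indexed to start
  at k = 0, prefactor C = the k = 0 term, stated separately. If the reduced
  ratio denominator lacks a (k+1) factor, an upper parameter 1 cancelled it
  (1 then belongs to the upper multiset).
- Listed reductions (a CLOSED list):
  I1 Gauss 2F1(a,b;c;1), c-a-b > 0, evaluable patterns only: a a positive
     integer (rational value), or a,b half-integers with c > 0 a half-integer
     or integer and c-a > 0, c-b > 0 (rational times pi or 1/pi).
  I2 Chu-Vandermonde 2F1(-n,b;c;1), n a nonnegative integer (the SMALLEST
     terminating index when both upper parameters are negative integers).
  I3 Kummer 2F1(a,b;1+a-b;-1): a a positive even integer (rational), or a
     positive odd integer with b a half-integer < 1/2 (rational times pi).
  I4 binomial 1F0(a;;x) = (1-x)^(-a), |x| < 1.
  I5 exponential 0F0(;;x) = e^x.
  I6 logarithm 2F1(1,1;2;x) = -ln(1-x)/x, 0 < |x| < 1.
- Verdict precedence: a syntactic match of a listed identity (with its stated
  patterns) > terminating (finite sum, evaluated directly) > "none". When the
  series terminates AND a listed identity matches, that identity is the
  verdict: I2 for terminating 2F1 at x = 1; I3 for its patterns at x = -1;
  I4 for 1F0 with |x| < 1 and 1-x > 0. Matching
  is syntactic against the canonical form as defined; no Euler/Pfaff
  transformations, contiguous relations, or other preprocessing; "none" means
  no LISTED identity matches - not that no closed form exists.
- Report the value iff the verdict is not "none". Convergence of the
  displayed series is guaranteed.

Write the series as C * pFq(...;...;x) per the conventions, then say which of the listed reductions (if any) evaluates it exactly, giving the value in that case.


Prefactor -1, argument -6/5: 0F0 with upper {-} over lower {-}. Verdict: the I5 exponential reduction applies (the 0F0 exponential series at x = -6/5). Exact value: (-1) * e^(-6/5).

First insight: x = (-6/5) and the parameter 5/8 appears in both the upper and lower lists and cancels.
Term ratio: r(k) = (-6/5) * 1 / [(k+1)] - rational; roots negated = parameters, x = (-6/5), C = -1.


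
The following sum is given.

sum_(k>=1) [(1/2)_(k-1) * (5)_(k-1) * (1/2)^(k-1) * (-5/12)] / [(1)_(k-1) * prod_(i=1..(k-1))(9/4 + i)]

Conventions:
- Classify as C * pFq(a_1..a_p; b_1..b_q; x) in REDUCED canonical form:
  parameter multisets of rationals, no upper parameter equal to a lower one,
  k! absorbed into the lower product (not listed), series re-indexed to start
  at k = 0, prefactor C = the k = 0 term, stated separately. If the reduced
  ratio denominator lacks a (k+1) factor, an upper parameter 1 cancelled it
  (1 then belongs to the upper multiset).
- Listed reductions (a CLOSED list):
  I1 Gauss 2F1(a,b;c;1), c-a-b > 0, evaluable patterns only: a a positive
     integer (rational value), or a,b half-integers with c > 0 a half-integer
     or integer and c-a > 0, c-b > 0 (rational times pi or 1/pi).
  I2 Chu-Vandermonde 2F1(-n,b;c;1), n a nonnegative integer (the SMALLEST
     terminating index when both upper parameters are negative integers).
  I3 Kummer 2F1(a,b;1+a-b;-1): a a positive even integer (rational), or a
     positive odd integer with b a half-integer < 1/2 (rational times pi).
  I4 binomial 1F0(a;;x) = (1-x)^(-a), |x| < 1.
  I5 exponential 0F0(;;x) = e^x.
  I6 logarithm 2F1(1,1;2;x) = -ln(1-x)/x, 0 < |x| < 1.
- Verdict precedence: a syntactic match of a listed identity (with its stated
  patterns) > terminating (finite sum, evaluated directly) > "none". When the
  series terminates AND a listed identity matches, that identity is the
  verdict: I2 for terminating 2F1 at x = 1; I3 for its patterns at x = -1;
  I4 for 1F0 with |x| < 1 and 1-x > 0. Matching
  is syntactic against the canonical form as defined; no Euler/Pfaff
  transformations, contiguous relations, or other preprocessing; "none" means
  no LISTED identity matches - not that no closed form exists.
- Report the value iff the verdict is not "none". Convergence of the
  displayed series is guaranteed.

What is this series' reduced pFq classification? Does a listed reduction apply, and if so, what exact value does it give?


The series (x = 1/2) is 2F1: upper {1/2, 5}, lower {13/4}, prefactor -5/12. Verdict: none - this 2F1 at x = 1/2 matches no listed pattern, and upper {1/2, 5} holds no stopper.

Key observation: t_0 = -5/12 here, and (1)_k (C = -5/12) is k! itself.
Step ratio: r(k) = (1/2) * (k+1/2) (k+5) / [(k+13/4) (k+1)] ; factor over Q: parameters, x = (1/2), and C = -5/12.


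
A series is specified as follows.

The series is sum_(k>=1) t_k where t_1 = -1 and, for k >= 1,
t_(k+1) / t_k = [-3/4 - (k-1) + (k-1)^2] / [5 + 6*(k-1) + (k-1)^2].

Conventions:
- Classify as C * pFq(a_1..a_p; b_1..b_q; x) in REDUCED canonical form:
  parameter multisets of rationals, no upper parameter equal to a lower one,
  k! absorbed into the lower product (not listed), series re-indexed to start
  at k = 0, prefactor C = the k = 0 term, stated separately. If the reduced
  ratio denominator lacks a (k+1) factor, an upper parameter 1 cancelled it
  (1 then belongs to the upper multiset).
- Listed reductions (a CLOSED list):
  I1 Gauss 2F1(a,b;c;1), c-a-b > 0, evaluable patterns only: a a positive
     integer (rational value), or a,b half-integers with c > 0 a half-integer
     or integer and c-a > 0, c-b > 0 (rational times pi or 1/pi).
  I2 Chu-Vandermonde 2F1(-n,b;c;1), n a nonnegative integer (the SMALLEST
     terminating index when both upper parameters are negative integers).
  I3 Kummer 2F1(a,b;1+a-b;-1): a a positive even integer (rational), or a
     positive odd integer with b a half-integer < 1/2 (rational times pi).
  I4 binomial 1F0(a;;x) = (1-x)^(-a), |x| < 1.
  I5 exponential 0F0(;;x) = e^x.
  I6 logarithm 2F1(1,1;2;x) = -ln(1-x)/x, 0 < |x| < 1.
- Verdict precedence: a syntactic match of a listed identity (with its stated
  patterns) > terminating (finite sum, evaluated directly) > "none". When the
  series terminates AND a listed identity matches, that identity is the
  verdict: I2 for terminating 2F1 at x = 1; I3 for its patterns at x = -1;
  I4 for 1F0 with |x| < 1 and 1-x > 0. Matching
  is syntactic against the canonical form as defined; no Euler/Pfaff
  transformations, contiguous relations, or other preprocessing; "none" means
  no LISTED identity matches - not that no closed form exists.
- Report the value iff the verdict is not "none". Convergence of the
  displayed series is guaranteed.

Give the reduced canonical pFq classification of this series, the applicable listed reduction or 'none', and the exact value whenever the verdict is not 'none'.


The series (x = 1) is 2F1: upper {-3/2, 1/2}, lower {5}, prefactor -1. Verdict: the half-integer Gauss pattern (I1) applies (x = 1; upper {-3/2, 1/2} half-integers, c = 5 in the evaluable pattern). Sum: (-65536/24255) / pi.

Structural cue: from the first term -1: roots of the ratio polynomials (C = -1) are the negated parameters.
Consecutive-term ratio: r(k) = 1 * (k-3/2) (k+1/2) / [(k+5) (k+1)] - rational; roots negated = parameters, x = 1, C = -1.


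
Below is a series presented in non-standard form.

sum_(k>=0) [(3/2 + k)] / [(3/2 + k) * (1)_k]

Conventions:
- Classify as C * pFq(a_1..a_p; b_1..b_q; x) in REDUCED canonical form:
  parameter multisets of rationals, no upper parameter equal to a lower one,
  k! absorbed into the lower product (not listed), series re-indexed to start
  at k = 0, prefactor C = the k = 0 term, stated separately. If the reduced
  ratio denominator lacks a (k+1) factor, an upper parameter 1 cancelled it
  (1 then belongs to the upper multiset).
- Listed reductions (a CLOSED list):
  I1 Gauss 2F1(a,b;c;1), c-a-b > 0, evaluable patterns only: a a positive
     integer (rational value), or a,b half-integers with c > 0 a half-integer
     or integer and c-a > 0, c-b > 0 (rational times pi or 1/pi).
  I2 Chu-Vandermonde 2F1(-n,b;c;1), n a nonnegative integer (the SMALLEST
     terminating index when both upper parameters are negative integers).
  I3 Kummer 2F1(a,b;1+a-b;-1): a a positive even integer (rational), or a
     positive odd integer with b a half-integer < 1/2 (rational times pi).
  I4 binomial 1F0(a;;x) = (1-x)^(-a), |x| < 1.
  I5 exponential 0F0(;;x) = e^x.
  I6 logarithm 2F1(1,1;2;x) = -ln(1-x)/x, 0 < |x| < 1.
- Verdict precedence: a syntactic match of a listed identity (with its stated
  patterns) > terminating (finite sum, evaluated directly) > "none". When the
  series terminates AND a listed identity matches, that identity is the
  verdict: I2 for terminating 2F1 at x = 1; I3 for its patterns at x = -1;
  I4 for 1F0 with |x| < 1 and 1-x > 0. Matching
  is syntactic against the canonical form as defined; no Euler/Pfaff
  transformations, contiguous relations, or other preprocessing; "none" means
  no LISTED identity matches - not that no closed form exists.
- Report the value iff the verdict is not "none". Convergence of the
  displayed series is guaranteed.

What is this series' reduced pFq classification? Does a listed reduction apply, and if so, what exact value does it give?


Reduced: x = 1, 0F0, upper = {-}, lower = {-}, C = 1. Verdict: exponential (I5) matches (the 0F0 exponential series at x = 1). Sum: e^(1).

First insight: t_0 being 1, (1)_k (C = 1, x = 1) is k! itself.
Step ratio: r(k) = 1 * 1 / [(k+1)] - poly over poly, x = 1 from leading terms; C = 1 at k = 0.


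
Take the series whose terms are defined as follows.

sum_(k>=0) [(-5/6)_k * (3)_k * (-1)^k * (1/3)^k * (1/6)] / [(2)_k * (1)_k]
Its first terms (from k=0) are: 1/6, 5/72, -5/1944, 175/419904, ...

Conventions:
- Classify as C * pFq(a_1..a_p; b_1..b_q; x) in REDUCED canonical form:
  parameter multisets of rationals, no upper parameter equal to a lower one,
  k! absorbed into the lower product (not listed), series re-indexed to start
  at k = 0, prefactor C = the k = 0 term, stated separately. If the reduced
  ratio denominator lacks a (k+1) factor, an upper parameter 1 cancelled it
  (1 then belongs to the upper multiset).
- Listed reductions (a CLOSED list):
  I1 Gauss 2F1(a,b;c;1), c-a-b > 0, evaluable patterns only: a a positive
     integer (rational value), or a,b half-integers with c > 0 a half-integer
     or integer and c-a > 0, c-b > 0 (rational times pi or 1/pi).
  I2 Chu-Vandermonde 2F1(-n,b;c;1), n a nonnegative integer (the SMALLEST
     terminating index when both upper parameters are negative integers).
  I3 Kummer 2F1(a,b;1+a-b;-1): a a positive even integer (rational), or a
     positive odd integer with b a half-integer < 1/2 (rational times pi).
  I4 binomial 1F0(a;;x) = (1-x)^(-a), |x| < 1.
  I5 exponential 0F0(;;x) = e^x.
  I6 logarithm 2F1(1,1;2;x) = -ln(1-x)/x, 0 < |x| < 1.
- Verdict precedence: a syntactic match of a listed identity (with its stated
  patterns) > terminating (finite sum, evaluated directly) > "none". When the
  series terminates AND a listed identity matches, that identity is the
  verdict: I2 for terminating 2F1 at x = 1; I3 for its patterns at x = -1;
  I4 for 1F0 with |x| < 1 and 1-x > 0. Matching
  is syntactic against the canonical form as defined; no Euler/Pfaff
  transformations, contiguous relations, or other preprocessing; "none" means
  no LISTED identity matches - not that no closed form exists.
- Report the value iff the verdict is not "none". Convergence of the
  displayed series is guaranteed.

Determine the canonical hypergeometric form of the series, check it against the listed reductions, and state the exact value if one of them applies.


The series (x = -1/3) is 2F1: upper {-5/6, 3}, lower {2}, prefactor 1/6. Verdict: none. A 2F1 with upper {-5/6, 3} fits none of I1-I6 at x = -1/3; the sum runs forever.

The tell: t_0 being 1/6, (1)_k (C = 1/6, x = -1/3) is k! itself.
Consecutive-term ratio: r(k) = (-1/3) * (k-5/6) (k+3) / [(k+2) (k+1)] - poly over poly, x = (-1/3) from leading terms; C = 1/6 at k = 0.


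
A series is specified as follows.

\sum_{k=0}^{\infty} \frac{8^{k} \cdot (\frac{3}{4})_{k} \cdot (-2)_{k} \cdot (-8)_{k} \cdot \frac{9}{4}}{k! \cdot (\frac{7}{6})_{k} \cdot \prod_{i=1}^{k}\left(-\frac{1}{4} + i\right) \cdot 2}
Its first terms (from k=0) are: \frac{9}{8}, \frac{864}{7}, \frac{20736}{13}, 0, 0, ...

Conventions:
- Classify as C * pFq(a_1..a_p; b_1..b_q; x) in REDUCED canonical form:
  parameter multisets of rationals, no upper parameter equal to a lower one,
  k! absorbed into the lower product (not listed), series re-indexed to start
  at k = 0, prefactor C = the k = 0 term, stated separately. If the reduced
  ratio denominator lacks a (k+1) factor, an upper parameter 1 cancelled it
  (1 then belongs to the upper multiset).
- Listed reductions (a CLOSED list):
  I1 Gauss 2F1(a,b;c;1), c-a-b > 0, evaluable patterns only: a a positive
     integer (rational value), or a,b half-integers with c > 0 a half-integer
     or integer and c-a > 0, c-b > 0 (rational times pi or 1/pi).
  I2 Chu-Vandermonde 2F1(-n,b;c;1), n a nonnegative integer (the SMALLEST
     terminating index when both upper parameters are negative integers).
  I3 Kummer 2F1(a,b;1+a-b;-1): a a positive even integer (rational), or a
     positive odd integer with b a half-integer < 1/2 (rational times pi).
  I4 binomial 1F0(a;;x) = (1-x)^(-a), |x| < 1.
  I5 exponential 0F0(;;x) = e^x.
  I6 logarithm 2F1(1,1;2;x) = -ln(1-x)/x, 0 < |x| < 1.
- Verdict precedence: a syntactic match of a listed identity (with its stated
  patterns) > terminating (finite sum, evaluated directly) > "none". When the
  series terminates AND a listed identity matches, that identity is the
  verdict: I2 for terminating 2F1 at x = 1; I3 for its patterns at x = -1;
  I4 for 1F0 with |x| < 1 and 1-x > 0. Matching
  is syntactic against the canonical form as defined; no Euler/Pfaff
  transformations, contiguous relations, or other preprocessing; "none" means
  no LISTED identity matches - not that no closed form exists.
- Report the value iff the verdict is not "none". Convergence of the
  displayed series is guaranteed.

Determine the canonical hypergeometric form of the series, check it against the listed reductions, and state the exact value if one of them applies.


At argument 8: a 2F1 with upper {-8, -2}, lower {\frac{7}{6}}, scaled by C = \frac{9}{8}. Verdict: terminating at k = 2: the factor (-2)_k kills every later term; summing the 3 survivors is exact. Its exact value is \frac{1251891}{728}.

The tell: x = 8 and the constant factors (prefactor 9/8) combine into one prefactor.
Ratio: r(k) = 8 * (k-8) (k-2) / [(k+\frac{7}{6}) (k+1)] - rational; roots negated = parameters, x = 8, C = \frac{9}{8}.


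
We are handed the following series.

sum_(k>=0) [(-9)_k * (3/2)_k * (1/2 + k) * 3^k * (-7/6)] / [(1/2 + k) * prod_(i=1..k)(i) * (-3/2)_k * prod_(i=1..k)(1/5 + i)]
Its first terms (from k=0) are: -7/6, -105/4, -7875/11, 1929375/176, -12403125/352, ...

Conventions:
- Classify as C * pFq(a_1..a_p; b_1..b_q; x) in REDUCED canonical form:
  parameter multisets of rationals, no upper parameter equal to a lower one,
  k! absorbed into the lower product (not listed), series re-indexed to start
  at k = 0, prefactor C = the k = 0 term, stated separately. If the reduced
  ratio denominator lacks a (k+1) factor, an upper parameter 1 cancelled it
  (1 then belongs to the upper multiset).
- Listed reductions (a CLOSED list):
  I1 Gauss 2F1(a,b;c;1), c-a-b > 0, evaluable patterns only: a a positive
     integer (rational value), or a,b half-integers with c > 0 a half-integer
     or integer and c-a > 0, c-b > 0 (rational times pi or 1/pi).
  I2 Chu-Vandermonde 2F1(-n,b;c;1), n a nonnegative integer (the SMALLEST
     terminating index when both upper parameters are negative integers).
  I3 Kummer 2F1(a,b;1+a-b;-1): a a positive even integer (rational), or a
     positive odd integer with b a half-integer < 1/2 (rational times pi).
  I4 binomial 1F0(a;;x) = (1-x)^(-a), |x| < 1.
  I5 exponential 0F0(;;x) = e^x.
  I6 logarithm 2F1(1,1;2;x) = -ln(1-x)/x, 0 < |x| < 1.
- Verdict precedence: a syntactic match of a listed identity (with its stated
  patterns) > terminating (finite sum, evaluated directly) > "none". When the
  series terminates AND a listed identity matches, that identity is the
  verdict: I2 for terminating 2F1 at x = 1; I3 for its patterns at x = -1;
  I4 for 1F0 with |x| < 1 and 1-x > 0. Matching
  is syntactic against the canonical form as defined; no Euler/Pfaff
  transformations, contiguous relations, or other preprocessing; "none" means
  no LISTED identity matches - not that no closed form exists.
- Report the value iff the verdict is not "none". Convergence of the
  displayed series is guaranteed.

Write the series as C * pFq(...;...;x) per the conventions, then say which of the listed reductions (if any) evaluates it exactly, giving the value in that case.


Prefactor -7/6, argument 3: 2F2 with upper {-9, 3/2} over lower {-3/2, 6/5}. Verdict: terminating (-9 upstairs). 10 nonzero terms in all; added directly. Its exact value is -2315142848581/12841939968.

First insight: from the first term -7/6: striking the common factor k + 1/2 reduces the term (prefactor -7/6).
Ratio: r(k) = 3 * (k-9) (k+3/2) / [(k-3/2) (k+6/5) (k+1)] - rational in k. x = 3; t_0 = -7/6; negate the roots.


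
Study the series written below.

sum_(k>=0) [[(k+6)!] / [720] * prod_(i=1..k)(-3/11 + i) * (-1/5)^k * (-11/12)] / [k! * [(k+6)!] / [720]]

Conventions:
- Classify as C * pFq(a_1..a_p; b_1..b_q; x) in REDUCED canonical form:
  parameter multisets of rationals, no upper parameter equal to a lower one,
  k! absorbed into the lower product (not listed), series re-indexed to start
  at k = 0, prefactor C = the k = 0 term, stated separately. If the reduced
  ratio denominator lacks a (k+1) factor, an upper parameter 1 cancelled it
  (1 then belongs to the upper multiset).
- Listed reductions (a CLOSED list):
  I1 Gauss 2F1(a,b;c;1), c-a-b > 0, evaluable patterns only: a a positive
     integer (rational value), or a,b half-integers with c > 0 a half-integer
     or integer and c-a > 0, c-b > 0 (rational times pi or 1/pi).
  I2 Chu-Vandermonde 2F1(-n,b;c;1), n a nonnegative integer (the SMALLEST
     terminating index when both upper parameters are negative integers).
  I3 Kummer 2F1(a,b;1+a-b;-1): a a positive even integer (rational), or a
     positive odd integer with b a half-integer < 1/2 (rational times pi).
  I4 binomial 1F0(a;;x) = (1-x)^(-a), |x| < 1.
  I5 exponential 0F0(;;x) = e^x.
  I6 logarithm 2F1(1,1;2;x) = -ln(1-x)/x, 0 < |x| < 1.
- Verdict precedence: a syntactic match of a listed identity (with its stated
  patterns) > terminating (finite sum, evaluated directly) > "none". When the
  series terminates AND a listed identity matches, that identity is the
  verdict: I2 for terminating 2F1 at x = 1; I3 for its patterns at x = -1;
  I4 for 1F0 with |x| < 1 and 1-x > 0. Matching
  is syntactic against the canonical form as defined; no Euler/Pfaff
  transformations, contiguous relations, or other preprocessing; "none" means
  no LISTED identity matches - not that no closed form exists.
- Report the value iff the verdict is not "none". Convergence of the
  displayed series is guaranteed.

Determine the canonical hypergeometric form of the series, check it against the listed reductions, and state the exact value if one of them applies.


At argument -1/5: a 1F0 with upper {8/11}, lower {-}, scaled by C = -11/12. Verdict at x = -1/5: binomial (I4) matches (the 1F0 binomial series: exponent -8/11, x = -1/5). Value: (-11/12) * (6/5)^(-8/11).

Key observation: t_0 = -11/12 here, and the running product (C = -11/12) telescopes to a rising factorial.
Term ratio: r(k) = (-1/5) * (k+8/11) / [(k+1)] - rational; roots negated = parameters, x = (-1/5), C = -11/12.


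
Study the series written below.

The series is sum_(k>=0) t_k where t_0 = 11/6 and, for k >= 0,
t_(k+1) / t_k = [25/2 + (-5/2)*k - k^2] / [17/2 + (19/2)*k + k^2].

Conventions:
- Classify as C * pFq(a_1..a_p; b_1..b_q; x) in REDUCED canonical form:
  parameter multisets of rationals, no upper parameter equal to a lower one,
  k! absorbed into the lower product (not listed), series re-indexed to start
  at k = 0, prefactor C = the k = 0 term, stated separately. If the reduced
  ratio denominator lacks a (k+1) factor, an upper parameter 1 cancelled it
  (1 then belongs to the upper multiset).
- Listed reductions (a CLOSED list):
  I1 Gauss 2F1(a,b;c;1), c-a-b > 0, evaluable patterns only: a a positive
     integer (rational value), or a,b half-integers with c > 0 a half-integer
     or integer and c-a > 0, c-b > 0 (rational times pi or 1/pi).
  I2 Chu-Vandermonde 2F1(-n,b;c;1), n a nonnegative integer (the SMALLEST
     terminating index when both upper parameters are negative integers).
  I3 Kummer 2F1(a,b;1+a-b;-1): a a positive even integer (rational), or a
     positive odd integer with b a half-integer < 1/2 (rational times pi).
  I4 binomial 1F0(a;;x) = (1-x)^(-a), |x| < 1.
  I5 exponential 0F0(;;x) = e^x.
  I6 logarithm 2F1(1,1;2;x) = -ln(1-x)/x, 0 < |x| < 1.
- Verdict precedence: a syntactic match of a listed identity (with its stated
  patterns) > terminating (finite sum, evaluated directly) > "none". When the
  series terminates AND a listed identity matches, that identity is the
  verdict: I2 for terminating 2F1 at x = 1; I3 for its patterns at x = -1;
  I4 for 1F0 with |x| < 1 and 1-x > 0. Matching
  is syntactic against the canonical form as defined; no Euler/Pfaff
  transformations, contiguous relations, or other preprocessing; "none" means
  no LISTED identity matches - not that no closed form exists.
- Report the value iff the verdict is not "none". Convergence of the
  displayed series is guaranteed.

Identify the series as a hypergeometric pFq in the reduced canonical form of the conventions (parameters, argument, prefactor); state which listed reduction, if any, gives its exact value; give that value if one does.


Prefactor 11/6, argument -1: 2F1 with upper {-5/2, 5} over lower {17/2}. Verdict (x = -1): Kummer (I3) applies (x = -1; c = 17/2 equals 1+a-b for upper {-5/2, 5}: listed pattern). Exact value: (495495/262144) * pi.

First insight: x = (-1) and factor the ratio over Q (C = 11/6): negated roots = parameters.
Step ratio: r(k) = (-1) * (k-5/2) (k+5) / [(k+17/2) (k+1)] ; factor over Q: parameters, x = (-1), and C = 11/6.


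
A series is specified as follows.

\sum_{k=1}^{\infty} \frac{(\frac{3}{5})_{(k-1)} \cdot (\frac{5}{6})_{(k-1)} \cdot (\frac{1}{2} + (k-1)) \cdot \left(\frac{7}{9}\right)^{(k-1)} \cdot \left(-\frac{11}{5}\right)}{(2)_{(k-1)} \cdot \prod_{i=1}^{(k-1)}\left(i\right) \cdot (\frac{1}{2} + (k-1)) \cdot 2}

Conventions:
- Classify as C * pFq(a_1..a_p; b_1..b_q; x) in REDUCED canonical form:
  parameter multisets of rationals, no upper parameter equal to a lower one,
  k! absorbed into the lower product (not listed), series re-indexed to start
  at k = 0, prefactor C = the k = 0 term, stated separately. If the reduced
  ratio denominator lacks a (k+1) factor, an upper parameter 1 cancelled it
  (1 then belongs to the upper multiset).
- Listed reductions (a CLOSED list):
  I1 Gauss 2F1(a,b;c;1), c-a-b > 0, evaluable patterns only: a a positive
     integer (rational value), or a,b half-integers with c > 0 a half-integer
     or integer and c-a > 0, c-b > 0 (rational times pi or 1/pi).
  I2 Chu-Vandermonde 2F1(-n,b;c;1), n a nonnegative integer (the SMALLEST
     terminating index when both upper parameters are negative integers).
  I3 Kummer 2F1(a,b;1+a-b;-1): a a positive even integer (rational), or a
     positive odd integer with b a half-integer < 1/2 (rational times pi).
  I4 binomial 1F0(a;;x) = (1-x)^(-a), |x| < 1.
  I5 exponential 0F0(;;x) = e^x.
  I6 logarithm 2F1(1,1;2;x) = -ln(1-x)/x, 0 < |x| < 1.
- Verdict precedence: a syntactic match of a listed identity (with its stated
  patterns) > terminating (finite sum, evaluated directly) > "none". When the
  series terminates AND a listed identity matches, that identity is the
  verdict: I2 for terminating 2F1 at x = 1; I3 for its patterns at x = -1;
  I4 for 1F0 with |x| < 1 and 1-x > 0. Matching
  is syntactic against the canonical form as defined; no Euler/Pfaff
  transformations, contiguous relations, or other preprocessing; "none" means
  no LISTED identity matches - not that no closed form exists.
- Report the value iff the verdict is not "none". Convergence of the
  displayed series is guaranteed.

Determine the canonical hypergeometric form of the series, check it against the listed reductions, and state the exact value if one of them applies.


Key observation: from the first term -\frac{11}{10}: striking the common factor k + 1/2 reduces the term (C = -11/10).
Ratio: r(k) = \frac{7}{9} * (k+\frac{3}{5}) (k+\frac{5}{6}) / [(k+2) (k+1)] - poly over poly, x = \frac{7}{9} from leading terms; C = -\frac{11}{10} at k = 0.

Prefactor -\frac{11}{10}, argument \frac{7}{9}: 2F1 with upper {\frac{3}{5}, \frac{5}{6}} over lower {2}. Verdict: no listed reduction: x = \frac{7}{9} and upper {\frac{3}{5}, \frac{5}{6}} fail every I1-I6 pattern.


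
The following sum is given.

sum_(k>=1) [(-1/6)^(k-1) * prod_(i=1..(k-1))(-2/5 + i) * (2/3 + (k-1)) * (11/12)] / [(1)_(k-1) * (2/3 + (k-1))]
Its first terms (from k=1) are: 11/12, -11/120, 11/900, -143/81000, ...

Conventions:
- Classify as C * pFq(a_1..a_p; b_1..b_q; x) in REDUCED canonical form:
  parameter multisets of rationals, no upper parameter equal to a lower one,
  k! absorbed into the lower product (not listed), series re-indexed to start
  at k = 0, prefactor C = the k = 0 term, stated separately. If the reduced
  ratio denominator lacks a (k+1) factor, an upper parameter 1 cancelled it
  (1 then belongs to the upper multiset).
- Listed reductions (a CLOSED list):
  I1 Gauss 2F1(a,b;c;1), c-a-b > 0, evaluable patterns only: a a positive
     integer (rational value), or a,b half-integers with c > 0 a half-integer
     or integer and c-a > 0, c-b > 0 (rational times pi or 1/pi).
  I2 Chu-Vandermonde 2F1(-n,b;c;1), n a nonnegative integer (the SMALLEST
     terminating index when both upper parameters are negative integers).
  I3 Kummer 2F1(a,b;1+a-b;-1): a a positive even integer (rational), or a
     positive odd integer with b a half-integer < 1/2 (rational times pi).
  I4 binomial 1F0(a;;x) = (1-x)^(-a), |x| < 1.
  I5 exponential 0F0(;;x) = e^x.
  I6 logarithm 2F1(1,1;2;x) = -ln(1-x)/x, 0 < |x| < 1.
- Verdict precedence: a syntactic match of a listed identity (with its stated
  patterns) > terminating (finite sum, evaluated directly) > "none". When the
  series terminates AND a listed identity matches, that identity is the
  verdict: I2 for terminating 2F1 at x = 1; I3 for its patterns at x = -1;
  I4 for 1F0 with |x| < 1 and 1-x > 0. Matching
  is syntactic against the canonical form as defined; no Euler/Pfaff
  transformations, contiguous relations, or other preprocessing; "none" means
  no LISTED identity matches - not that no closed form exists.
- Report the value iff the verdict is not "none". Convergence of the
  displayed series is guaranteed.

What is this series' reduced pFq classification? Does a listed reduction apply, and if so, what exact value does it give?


This is 11/12 * 1F0(3/5; -; -1/6) in reduced canonical form. Verdict: the I4 binomial reduction fires (the 1F0 binomial series: exponent -3/5, x = -1/6). Sum: (11/12) * (7/6)^(-3/5).

Key observation: t_0 = 11/12 here, and the running product (C = 11/12, x = -1/6) telescopes to a rising factorial.
Consecutive-term ratio: r(k) = (-1/6) * (k+3/5) / [(k+1)] - rational in k. x = (-1/6); t_0 = 11/12; negate the roots.


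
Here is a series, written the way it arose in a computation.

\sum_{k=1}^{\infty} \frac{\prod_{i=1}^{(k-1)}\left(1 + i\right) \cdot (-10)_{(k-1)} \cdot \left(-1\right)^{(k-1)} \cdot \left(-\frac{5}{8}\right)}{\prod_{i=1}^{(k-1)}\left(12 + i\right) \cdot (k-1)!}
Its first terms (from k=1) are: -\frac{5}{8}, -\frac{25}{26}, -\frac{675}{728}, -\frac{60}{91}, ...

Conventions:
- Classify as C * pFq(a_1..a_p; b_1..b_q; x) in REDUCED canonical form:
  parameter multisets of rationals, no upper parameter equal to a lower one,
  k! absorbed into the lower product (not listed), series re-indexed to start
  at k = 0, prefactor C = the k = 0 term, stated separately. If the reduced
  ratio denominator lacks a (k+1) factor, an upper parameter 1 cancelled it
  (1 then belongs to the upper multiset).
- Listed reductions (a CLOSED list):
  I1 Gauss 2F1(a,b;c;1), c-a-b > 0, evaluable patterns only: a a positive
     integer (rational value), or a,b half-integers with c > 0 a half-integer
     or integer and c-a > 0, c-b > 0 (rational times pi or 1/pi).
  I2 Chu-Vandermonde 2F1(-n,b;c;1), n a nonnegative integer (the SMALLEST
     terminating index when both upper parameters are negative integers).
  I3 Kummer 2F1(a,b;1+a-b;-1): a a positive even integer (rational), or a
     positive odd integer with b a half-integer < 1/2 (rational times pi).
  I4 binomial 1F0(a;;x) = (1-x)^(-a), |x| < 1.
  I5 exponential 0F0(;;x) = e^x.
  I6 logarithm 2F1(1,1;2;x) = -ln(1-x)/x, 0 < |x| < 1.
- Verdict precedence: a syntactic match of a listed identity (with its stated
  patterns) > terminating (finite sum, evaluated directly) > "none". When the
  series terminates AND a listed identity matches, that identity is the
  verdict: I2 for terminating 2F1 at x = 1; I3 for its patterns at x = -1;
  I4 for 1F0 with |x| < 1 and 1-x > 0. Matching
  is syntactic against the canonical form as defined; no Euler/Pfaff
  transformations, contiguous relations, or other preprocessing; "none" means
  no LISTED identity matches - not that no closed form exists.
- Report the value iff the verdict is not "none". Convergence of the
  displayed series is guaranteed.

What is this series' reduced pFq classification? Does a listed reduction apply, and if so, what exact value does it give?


Classification (C = -\frac{5}{8}): 2F1 with upper {-10, 2}, lower {13}, argument x = -1. Verdict: this is Kummer (I3) (x = -1; c = 13 equals 1+a-b for upper {-10, 2}: listed pattern). Hence: -\frac{15}{4}.

Structural cue: x = -1 and the lower running product (C = -5/8, x = -1) is a rising factorial.
Adjacent-term ratio: r(k) = -1 * (k-10) (k+2) / [(k+13) (k+1)] - rational in k. x = -1; t_0 = -\frac{5}{8}; negate the roots.
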